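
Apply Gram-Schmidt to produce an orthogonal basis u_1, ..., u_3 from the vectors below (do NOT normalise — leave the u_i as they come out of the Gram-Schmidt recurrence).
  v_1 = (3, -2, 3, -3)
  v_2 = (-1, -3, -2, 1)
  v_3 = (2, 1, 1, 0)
Orthogonal basis:
  u_1 = (3, -2, 3, -3)
  u_2 = (-13/31, -105/31, -44/31, 13/31)
  u_3 = (38/33, 10/143, -10/39, 28/33)

Apply the Gram-Schmidt recurrence
  u_1 = v_1
  u_i = v_i − Σ_{j<i} ((v_i · u_j) / (u_j · u_j)) · u_j.

Step by step this gives:
  u_1 = (3, -2, 3, -3)
  u_2 = (-13/31, -105/31, -44/31, 13/31)
  u_3 = (38/33, 10/143, -10/39, 28/33)

Orthogonality check:
  u_2 · u_1 = 0 (should be 0)
  u_3 · u_1 = 0 (should be 0)
  u_3 · u_2 = 0 (should be 0)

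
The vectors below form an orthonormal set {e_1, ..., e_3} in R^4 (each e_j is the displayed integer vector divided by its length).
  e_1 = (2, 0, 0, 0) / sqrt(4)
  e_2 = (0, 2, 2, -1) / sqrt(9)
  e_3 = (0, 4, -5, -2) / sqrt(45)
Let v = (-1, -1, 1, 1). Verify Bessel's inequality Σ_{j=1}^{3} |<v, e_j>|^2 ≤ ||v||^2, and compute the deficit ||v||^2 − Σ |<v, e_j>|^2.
Σ |<v, e_j>|^2 = 19/5; ||v||^2 = 4; deficit = 1/5

Write each e_j = u_j / sqrt(<u_j, u_j>) where u_j is the displayed integer vector. Then <v, e_j> = <v, u_j> / sqrt(<u_j, u_j>), so |<v, e_j>|^2 = <v, u_j>^2 / <u_j, u_j>.
Coefficients: <v, e_1> = -2/sqrt(4), <v, e_2> = -1/sqrt(9), <v, e_3> = -11/sqrt(45).
Square and sum: Σ |<v, e_j>|^2 = 19/5.
Compute ||v||^2 = v·v = 4.
Deficit = 4 − 19/5 = 1/5 ≥ 0, confirming Bessel's inequality. (The deficit equals ||v − Σ <v,e_j> e_j||^2, the squared distance from v to span{e_j}.)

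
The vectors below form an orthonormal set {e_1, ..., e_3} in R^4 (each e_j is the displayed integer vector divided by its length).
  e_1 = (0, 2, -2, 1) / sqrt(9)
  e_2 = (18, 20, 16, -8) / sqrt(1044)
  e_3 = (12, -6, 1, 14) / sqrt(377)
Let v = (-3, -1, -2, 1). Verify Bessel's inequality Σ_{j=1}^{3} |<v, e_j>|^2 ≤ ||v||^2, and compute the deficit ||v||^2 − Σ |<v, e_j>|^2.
Σ |<v, e_j>|^2 = 186/13; ||v||^2 = 15; deficit = 9/13

Write each e_j = u_j / sqrt(<u_j, u_j>) where u_j is the displayed integer vector. Then <v, e_j> = <v, u_j> / sqrt(<u_j, u_j>), so |<v, e_j>|^2 = <v, u_j>^2 / <u_j, u_j>.
Coefficients: <v, e_1> = 3/sqrt(9), <v, e_2> = -114/sqrt(1044), <v, e_3> = -18/sqrt(377).
Square and sum: Σ |<v, e_j>|^2 = 186/13.
Compute ||v||^2 = v·v = 15.
Deficit = 15 − 186/13 = 9/13 ≥ 0, confirming Bessel's inequality. (The deficit equals ||v − Σ <v,e_j> e_j||^2, the squared distance from v to span{e_j}.)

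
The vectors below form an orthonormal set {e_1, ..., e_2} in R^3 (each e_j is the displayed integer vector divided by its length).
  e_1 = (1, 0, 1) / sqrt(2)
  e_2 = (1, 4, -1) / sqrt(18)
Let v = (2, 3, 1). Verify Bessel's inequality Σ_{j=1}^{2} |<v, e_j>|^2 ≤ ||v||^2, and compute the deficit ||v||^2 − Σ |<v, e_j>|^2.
Σ |<v, e_j>|^2 = 125/9; ||v||^2 = 14; deficit = 1/9

Write each e_j = u_j / sqrt(<u_j, u_j>) where u_j is the displayed integer vector. Then <v, e_j> = <v, u_j> / sqrt(<u_j, u_j>), so |<v, e_j>|^2 = <v, u_j>^2 / <u_j, u_j>.
Coefficients: <v, e_1> = 3/sqrt(2), <v, e_2> = 13/sqrt(18).
Square and sum: Σ |<v, e_j>|^2 = 125/9.
Compute ||v||^2 = v·v = 14.
Deficit = 14 − 125/9 = 1/9 ≥ 0, confirming Bessel's inequality. (The deficit equals ||v − Σ <v,e_j> e_j||^2, the squared distance from v to span{e_j}.)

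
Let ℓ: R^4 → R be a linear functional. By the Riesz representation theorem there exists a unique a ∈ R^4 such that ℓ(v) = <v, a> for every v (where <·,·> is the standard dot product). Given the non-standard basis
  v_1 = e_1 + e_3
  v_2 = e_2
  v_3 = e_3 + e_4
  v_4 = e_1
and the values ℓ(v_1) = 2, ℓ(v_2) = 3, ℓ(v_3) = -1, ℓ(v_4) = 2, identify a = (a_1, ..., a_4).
a = (2, 3, 0, -1)

Write a = (a_1, ..., a_4) in the standard basis. For each basis vector v_i, ℓ(v_i) = <v_i, a> is a linear equation in the a_j's. Collect the n equations into a matrix system V a = ℓ, where row i of V is v_i (expressed in the standard basis). Since V is invertible (lower-triangular with 1s on the diagonal, up to permutation), solve by back-substitution:
  V =
[[1, 0, 1, 0],
 [0, 1, 0, 0],
 [0, 0, 1, 1],
 [1, 0, 0, 0]]
  V a = (2, 3, -1, 2)
Solving gives a = (2, 3, 0, -1).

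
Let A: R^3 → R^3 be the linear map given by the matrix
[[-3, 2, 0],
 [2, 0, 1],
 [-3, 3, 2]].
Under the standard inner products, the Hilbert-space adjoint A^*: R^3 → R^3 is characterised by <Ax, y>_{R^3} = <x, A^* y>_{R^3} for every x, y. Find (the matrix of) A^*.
A^* = A^T =
[[-3, 2, -3],
 [2, 0, 3],
 [0, 1, 2]]

For real matrices with standard dot products, the defining identity <Ax, y> = <x, A^* y> gives (Ax)^T y = x^T (A^*) y, i.e. x^T A^T y = x^T (A^*) y. Since this holds for all x, y, we must have A^* = A^T. Therefore
A^* =
[[-3, 2, -3],
 [2, 0, 3],
 [0, 1, 2]].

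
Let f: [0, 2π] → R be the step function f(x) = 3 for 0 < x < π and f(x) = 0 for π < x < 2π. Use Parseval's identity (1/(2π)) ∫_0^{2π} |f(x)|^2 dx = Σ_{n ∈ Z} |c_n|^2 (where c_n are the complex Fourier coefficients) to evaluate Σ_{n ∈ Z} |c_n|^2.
Σ |c_n|^2 = 9/2

Parseval equates the L^2 energy of f (normalised by 1/(2π)) with the ℓ^2 sum of its Fourier coefficients: (1/(2π)) ∫_0^{2π} |f|^2 = Σ |c_n|^2.
Compute the left side: (1/(2π)) [∫_0^π 3^2 dx + ∫_π^{2π} 0^2 dx] = (1/(2π)) · (9π + 0π) = (9 + 0)/2 = 9/2.
So Σ_{n ∈ Z} |c_n|^2 = 9/2.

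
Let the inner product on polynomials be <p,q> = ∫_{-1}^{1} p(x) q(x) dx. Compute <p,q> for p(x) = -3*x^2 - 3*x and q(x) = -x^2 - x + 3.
<p,q> = -14/5

Expand the product: p(x)·q(x) = 3*x^4 + 6*x^3 - 6*x^2 - 9*x.
∫_{-1}^{1} of each monomial x^k gives [2/(k+1) if k even, 0 if k odd]. Integrating term-by-term (or equivalently evaluating the antiderivative F(x) = 3*x^5/5 + 3*x^4/2 - 2*x^3 - 9*x^2/2 at the endpoints):
  F(1) − F(−1) = -22/5 − (-8/5) = -14/5.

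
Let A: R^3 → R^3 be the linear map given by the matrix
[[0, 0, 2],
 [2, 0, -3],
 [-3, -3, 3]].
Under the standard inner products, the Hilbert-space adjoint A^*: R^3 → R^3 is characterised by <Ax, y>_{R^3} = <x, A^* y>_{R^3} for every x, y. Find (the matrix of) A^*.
A^* = A^T =
[[0, 2, -3],
 [0, 0, -3],
 [2, -3, 3]]

For real matrices with standard dot products, the defining identity <Ax, y> = <x, A^* y> gives (Ax)^T y = x^T (A^*) y, i.e. x^T A^T y = x^T (A^*) y. Since this holds for all x, y, we must have A^* = A^T. Therefore
A^* =
[[0, 2, -3],
 [0, 0, -3],
 [2, -3, 3]].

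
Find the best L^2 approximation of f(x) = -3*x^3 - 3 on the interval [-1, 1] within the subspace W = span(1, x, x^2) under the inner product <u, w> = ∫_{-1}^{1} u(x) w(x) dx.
g(x) = -9*x/5 - 3

The best approximation g ∈ W is the orthogonal projection of f onto W. Writing g = a_0 + a_1 x + a_2 x^2, the coefficients solve the normal equations G · a = b where
  G_{ij} = <φ_i, φ_j> and b_i = <f, φ_i>, with φ_0 = 1, φ_1 = x, φ_2 = x^2.
G =
  [2, 0, 2/3]
  [0, 2/3, 0]
  [2/3, 0, 2/5],
b = (-6, -6/5, -2).
Solving gives a_0 = -3, a_1 = -9/5, a_2 = 0, so
  g(x) = -9*x/5 - 3.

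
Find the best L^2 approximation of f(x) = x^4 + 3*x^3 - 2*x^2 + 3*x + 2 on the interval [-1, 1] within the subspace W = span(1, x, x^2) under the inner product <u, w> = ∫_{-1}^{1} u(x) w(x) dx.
g(x) = -8*x^2/7 + 24*x/5 + 67/35

The best approximation g ∈ W is the orthogonal projection of f onto W. Writing g = a_0 + a_1 x + a_2 x^2, the coefficients solve the normal equations G · a = b where
  G_{ij} = <φ_i, φ_j> and b_i = <f, φ_i>, with φ_0 = 1, φ_1 = x, φ_2 = x^2.
G =
  [2, 0, 2/3]
  [0, 2/3, 0]
  [2/3, 0, 2/5],
b = (46/15, 16/5, 86/105).
Solving gives a_0 = 67/35, a_1 = 24/5, a_2 = -8/7, so
  g(x) = -8*x^2/7 + 24*x/5 + 67/35.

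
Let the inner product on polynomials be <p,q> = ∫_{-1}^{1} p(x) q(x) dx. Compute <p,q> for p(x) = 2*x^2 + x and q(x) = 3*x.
<p,q> = 2

Expand the product: p(x)·q(x) = 6*x^3 + 3*x^2.
∫_{-1}^{1} of each monomial x^k gives [2/(k+1) if k even, 0 if k odd]. Integrating term-by-term (or equivalently evaluating the antiderivative F(x) = 3*x^4/2 + x^3 at the endpoints):
  F(1) − F(−1) = 5/2 − (1/2) = 2.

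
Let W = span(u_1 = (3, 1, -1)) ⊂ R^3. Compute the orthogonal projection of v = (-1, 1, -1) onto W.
proj_W(v) = (-3/11, -1/11, 1/11)

Set up U = [u_1 | ... | u_1] ∈ R^(3×1). The projector onto W = col(U) is P = U (U^T U)^(-1) U^T.
Compute U^T U =
  [11],
and U^T v = (-1).
Solve U^T U · c = U^T v for the coefficients: c = (-1/11). The projection is proj_W(v) = U c.
Check: (v - proj_W(v)) · u_1 = 0  (should be 0).
Result: proj_W(v) = (-3/11, -1/11, 1/11).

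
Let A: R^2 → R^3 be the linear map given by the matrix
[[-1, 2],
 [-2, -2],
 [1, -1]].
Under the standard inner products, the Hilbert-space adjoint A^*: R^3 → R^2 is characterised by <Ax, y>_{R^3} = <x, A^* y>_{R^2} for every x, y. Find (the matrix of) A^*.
A^* = A^T =
[[-1, -2, 1],
 [2, -2, -1]]

For real matrices with standard dot products, the defining identity <Ax, y> = <x, A^* y> gives (Ax)^T y = x^T (A^*) y, i.e. x^T A^T y = x^T (A^*) y. Since this holds for all x, y, we must have A^* = A^T. Therefore
A^* =
[[-1, -2, 1],
 [2, -2, -1]].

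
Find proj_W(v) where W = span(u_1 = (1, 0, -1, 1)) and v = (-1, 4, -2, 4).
proj_W(v) = (5/3, 0, -5/3, 5/3)

Set up U = [u_1 | ... | u_1] ∈ R^(4×1). The projector onto W = col(U) is P = U (U^T U)^(-1) U^T.
Compute U^T U =
  [3],
and U^T v = (5).
Solve U^T U · c = U^T v for the coefficients: c = (5/3). The projection is proj_W(v) = U c.
Check: (v - proj_W(v)) · u_1 = 0  (should be 0).
Result: proj_W(v) = (5/3, 0, -5/3, 5/3).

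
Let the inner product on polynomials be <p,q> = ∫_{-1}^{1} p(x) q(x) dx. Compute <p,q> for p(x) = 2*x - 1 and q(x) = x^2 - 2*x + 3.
<p,q> = -28/3

Expand the product: p(x)·q(x) = 2*x^3 - 5*x^2 + 8*x - 3.
∫_{-1}^{1} of each monomial x^k gives [2/(k+1) if k even, 0 if k odd]. Integrating term-by-term (or equivalently evaluating the antiderivative F(x) = x^4/2 - 5*x^3/3 + 4*x^2 - 3*x at the endpoints):
  F(1) − F(−1) = -1/6 − (55/6) = -28/3.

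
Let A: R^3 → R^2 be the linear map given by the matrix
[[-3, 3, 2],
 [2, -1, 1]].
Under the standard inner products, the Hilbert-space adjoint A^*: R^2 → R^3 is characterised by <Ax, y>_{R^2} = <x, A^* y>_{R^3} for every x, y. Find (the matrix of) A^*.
A^* = A^T =
[[-3, 2],
 [3, -1],
 [2, 1]]

For real matrices with standard dot products, the defining identity <Ax, y> = <x, A^* y> gives (Ax)^T y = x^T (A^*) y, i.e. x^T A^T y = x^T (A^*) y. Since this holds for all x, y, we must have A^* = A^T. Therefore
A^* =
[[-3, 2],
 [3, -1],
 [2, 1]].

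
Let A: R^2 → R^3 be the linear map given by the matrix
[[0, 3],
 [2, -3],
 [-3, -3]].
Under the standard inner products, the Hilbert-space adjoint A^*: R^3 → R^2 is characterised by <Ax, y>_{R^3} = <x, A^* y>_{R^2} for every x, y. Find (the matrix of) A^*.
A^* = A^T =
[[0, 2, -3],
 [3, -3, -3]]

For real matrices with standard dot products, the defining identity <Ax, y> = <x, A^* y> gives (Ax)^T y = x^T (A^*) y, i.e. x^T A^T y = x^T (A^*) y. Since this holds for all x, y, we must have A^* = A^T. Therefore
A^* =
[[0, 2, -3],
 [3, -3, -3]].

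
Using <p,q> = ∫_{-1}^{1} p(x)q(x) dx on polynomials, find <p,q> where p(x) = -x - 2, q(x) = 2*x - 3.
<p,q> = 32/3

Expand the product: p(x)·q(x) = -2*x^2 - x + 6.
∫_{-1}^{1} of each monomial x^k gives [2/(k+1) if k even, 0 if k odd]. Integrating term-by-term (or equivalently evaluating the antiderivative F(x) = -2*x^3/3 - x^2/2 + 6*x at the endpoints):
  F(1) − F(−1) = 29/6 − (-35/6) = 32/3.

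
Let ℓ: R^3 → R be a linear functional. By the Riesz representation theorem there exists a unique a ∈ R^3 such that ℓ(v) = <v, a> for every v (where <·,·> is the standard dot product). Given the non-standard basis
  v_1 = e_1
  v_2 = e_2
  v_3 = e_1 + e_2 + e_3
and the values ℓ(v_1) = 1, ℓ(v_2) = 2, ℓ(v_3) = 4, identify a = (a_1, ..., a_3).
a = (1, 2, 1)

Write a = (a_1, ..., a_3) in the standard basis. For each basis vector v_i, ℓ(v_i) = <v_i, a> is a linear equation in the a_j's. Collect the n equations into a matrix system V a = ℓ, where row i of V is v_i (expressed in the standard basis). Since V is invertible (lower-triangular with 1s on the diagonal, up to permutation), solve by back-substitution:
  V =
[[1, 0, 0],
 [0, 1, 0],
 [1, 1, 1]]
  V a = (1, 2, 4)
Solving gives a = (1, 2, 1).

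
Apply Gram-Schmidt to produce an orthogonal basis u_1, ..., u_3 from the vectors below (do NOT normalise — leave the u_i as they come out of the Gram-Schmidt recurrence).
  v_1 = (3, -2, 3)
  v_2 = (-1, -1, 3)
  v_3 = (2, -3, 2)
Orthogonal basis:
  u_1 = (3, -2, 3)
  u_2 = (-23/11, -3/11, 21/11)
  u_3 = (-30/89, -120/89, -50/89)

Apply the Gram-Schmidt recurrence
  u_1 = v_1
  u_i = v_i − Σ_{j<i} ((v_i · u_j) / (u_j · u_j)) · u_j.

Step by step this gives:
  u_1 = (3, -2, 3)
  u_2 = (-23/11, -3/11, 21/11)
  u_3 = (-30/89, -120/89, -50/89)

Orthogonality check:
  u_2 · u_1 = 0 (should be 0)
  u_3 · u_1 = 0 (should be 0)
  u_3 · u_2 = 0 (should be 0)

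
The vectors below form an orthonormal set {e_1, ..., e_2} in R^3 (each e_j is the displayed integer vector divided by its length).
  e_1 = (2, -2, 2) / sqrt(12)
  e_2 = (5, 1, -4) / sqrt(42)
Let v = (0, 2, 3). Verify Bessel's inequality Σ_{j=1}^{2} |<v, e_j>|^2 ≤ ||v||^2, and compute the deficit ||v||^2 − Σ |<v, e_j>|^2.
Σ |<v, e_j>|^2 = 19/7; ||v||^2 = 13; deficit = 72/7

Write each e_j = u_j / sqrt(<u_j, u_j>) where u_j is the displayed integer vector. Then <v, e_j> = <v, u_j> / sqrt(<u_j, u_j>), so |<v, e_j>|^2 = <v, u_j>^2 / <u_j, u_j>.
Coefficients: <v, e_1> = 2/sqrt(12), <v, e_2> = -10/sqrt(42).
Square and sum: Σ |<v, e_j>|^2 = 19/7.
Compute ||v||^2 = v·v = 13.
Deficit = 13 − 19/7 = 72/7 ≥ 0, confirming Bessel's inequality. (The deficit equals ||v − Σ <v,e_j> e_j||^2, the squared distance from v to span{e_j}.)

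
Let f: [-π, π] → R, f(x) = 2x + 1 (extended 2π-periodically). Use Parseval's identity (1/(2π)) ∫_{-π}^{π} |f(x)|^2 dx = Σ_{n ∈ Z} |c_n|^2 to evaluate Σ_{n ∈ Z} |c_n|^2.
Σ |c_n|^2 = 4π^2/3 + 1

Expand and integrate term by term over [-π, π]:
  ∫ (2x)^2 dx = 4·(2π^3/3); ∫ 2·2·(1)·x dx = 0 (odd integrand); ∫ 1^2 dx = 1·2π.
So (1/(2π)) ∫_{-π}^{π} (2x + 1)^2 dx = 4π^2/3 + 1 = 4π^2/3 + 1.
Parseval ⇒ Σ |c_n|^2 = 4π^2/3 + 1.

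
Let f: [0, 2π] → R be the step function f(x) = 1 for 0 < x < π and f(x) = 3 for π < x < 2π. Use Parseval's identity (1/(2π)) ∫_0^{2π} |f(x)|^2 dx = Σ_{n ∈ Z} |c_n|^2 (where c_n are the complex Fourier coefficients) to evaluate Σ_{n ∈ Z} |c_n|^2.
Σ |c_n|^2 = 5

Parseval equates the L^2 energy of f (normalised by 1/(2π)) with the ℓ^2 sum of its Fourier coefficients: (1/(2π)) ∫_0^{2π} |f|^2 = Σ |c_n|^2.
Compute the left side: (1/(2π)) [∫_0^π 1^2 dx + ∫_π^{2π} 3^2 dx] = (1/(2π)) · (1π + 9π) = (1 + 9)/2 = 5.
So Σ_{n ∈ Z} |c_n|^2 = 5.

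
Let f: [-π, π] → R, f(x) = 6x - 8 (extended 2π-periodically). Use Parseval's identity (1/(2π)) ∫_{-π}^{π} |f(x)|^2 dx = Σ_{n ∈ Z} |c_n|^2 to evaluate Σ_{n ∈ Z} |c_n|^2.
Σ |c_n|^2 = 12π^2 + 64

Expand and integrate term by term over [-π, π]:
  ∫ (6x)^2 dx = 36·(2π^3/3); ∫ 2·6·(-8)·x dx = 0 (odd integrand); ∫ (-8)^2 dx = 64·2π.
So (1/(2π)) ∫_{-π}^{π} (6x - 8)^2 dx = 36π^2/3 + 64 = 12π^2 + 64.
Parseval ⇒ Σ |c_n|^2 = 12π^2 + 64.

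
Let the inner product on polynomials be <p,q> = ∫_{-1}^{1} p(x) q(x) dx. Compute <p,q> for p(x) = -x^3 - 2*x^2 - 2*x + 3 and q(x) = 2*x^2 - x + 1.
<p,q> = 44/5

Expand the product: p(x)·q(x) = -2*x^5 - 3*x^4 - 3*x^3 + 6*x^2 - 5*x + 3.
∫_{-1}^{1} of each monomial x^k gives [2/(k+1) if k even, 0 if k odd]. Integrating term-by-term (or equivalently evaluating the antiderivative F(x) = -x^6/3 - 3*x^5/5 - 3*x^4/4 + 2*x^3 - 5*x^2/2 + 3*x at the endpoints):
  F(1) − F(−1) = 49/60 − (-479/60) = 44/5.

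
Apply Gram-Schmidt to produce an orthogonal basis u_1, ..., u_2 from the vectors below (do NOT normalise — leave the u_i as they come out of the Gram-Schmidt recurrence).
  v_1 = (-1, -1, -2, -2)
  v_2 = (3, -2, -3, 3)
Orthogonal basis:
  u_1 = (-1, -1, -2, -2)
  u_2 = (29/10, -21/10, -16/5, 14/5)

Apply the Gram-Schmidt recurrence
  u_1 = v_1
  u_i = v_i − Σ_{j<i} ((v_i · u_j) / (u_j · u_j)) · u_j.

Step by step this gives:
  u_1 = (-1, -1, -2, -2)
  u_2 = (29/10, -21/10, -16/5, 14/5)

Orthogonality check:
  u_2 · u_1 = 0 (should be 0)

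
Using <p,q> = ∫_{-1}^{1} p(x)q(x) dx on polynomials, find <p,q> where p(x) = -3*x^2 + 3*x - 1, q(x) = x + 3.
<p,q> = -10

Expand the product: p(x)·q(x) = -3*x^3 - 6*x^2 + 8*x - 3.
∫_{-1}^{1} of each monomial x^k gives [2/(k+1) if k even, 0 if k odd]. Integrating term-by-term (or equivalently evaluating the antiderivative F(x) = -3*x^4/4 - 2*x^3 + 4*x^2 - 3*x at the endpoints):
  F(1) − F(−1) = -7/4 − (33/4) = -10.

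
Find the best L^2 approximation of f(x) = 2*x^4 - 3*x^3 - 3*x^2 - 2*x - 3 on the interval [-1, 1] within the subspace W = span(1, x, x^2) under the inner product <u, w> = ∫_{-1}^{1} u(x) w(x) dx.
g(x) = -9*x^2/7 - 19*x/5 - 111/35

The best approximation g ∈ W is the orthogonal projection of f onto W. Writing g = a_0 + a_1 x + a_2 x^2, the coefficients solve the normal equations G · a = b where
  G_{ij} = <φ_i, φ_j> and b_i = <f, φ_i>, with φ_0 = 1, φ_1 = x, φ_2 = x^2.
G =
  [2, 0, 2/3]
  [0, 2/3, 0]
  [2/3, 0, 2/5],
b = (-36/5, -38/15, -92/35).
Solving gives a_0 = -111/35, a_1 = -19/5, a_2 = -9/7, so
  g(x) = -9*x^2/7 - 19*x/5 - 111/35.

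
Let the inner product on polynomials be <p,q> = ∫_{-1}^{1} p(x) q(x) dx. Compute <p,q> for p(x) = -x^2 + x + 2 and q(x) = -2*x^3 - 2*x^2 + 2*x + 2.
<p,q> = 16/3

Expand the product: p(x)·q(x) = 2*x^5 - 8*x^3 - 4*x^2 + 6*x + 4.
∫_{-1}^{1} of each monomial x^k gives [2/(k+1) if k even, 0 if k odd]. Integrating term-by-term (or equivalently evaluating the antiderivative F(x) = x^6/3 - 2*x^4 - 4*x^3/3 + 3*x^2 + 4*x at the endpoints):
  F(1) − F(−1) = 4 − (-4/3) = 16/3.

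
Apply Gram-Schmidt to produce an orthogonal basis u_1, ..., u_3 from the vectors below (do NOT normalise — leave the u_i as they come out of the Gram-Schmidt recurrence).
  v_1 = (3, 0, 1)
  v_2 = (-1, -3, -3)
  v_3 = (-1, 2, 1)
Orthogonal basis:
  u_1 = (3, 0, 1)
  u_2 = (4/5, -3, -12/5)
  u_3 = (6/77, 16/77, -18/77)

Apply the Gram-Schmidt recurrence
  u_1 = v_1
  u_i = v_i − Σ_{j<i} ((v_i · u_j) / (u_j · u_j)) · u_j.

Step by step this gives:
  u_1 = (3, 0, 1)
  u_2 = (4/5, -3, -12/5)
  u_3 = (6/77, 16/77, -18/77)

Orthogonality check:
  u_2 · u_1 = 0 (should be 0)
  u_3 · u_1 = 0 (should be 0)
  u_3 · u_2 = 0 (should be 0)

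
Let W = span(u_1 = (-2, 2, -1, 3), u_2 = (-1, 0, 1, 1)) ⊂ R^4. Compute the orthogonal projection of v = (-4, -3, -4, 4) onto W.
proj_W(v) = (-2, 2, -1, 3)

Set up U = [u_1 | ... | u_2] ∈ R^(4×2). The projector onto W = col(U) is P = U (U^T U)^(-1) U^T.
Compute U^T U =
  [18, 4]
  [4, 3],
and U^T v = (18, 4).
Solve U^T U · c = U^T v for the coefficients: c = (1, 0). The projection is proj_W(v) = U c.
Check: (v - proj_W(v)) · u_1 = 0  (should be 0).
Check: (v - proj_W(v)) · u_2 = 0  (should be 0).
Result: proj_W(v) = (-2, 2, -1, 3).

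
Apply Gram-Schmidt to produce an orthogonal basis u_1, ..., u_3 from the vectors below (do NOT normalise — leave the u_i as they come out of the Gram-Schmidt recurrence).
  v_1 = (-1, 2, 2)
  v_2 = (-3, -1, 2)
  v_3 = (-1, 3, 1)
Orthogonal basis:
  u_1 = (-1, 2, 2)
  u_2 = (-22/9, -19/9, 8/9)
  u_3 = (-66/101, 44/101, -77/101)

Apply the Gram-Schmidt recurrence
  u_1 = v_1
  u_i = v_i − Σ_{j<i} ((v_i · u_j) / (u_j · u_j)) · u_j.

Step by step this gives:
  u_1 = (-1, 2, 2)
  u_2 = (-22/9, -19/9, 8/9)
  u_3 = (-66/101, 44/101, -77/101)

Orthogonality check:
  u_2 · u_1 = 0 (should be 0)
  u_3 · u_1 = 0 (should be 0)
  u_3 · u_2 = 0 (should be 0)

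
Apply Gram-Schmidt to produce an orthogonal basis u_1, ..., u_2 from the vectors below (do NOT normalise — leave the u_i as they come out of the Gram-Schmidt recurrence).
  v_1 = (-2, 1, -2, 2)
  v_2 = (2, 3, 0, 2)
Orthogonal basis:
  u_1 = (-2, 1, -2, 2)
  u_2 = (32/13, 36/13, 6/13, 20/13)

Apply the Gram-Schmidt recurrence
  u_1 = v_1
  u_i = v_i − Σ_{j<i} ((v_i · u_j) / (u_j · u_j)) · u_j.

Step by step this gives:
  u_1 = (-2, 1, -2, 2)
  u_2 = (32/13, 36/13, 6/13, 20/13)

Orthogonality check:
  u_2 · u_1 = 0 (should be 0)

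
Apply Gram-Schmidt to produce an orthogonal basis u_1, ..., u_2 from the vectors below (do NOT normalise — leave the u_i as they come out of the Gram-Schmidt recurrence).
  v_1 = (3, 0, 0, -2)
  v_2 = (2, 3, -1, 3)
Orthogonal basis:
  u_1 = (3, 0, 0, -2)
  u_2 = (2, 3, -1, 3)

Apply the Gram-Schmidt recurrence
  u_1 = v_1
  u_i = v_i − Σ_{j<i} ((v_i · u_j) / (u_j · u_j)) · u_j.

Step by step this gives:
  u_1 = (3, 0, 0, -2)
  u_2 = (2, 3, -1, 3)

Orthogonality check:
  u_2 · u_1 = 0 (should be 0)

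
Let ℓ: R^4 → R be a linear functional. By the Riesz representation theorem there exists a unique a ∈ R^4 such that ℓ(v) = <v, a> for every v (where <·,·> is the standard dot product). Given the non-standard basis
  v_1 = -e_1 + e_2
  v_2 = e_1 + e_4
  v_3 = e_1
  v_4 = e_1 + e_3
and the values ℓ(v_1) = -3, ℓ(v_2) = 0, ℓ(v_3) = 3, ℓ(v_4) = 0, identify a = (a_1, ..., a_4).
a = (3, 0, -3, -3)

Write a = (a_1, ..., a_4) in the standard basis. For each basis vector v_i, ℓ(v_i) = <v_i, a> is a linear equation in the a_j's. Collect the n equations into a matrix system V a = ℓ, where row i of V is v_i (expressed in the standard basis). Since V is invertible (lower-triangular with 1s on the diagonal, up to permutation), solve by back-substitution:
  V =
[[-1, 1, 0, 0],
 [1, 0, 0, 1],
 [1, 0, 0, 0],
 [1, 0, 1, 0]]
  V a = (-3, 0, 3, 0)
Solving gives a = (3, 0, -3, -3).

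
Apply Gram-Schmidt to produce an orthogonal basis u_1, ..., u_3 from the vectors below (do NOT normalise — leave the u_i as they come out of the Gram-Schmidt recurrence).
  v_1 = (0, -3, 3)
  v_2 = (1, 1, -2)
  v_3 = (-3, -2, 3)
Orthogonal basis:
  u_1 = (0, -3, 3)
  u_2 = (1, -1/2, -1/2)
  u_3 = (-2/3, -2/3, -2/3)

Apply the Gram-Schmidt recurrence
  u_1 = v_1
  u_i = v_i − Σ_{j<i} ((v_i · u_j) / (u_j · u_j)) · u_j.

Step by step this gives:
  u_1 = (0, -3, 3)
  u_2 = (1, -1/2, -1/2)
  u_3 = (-2/3, -2/3, -2/3)

Orthogonality check:
  u_2 · u_1 = 0 (should be 0)
  u_3 · u_1 = 0 (should be 0)
  u_3 · u_2 = 0 (should be 0)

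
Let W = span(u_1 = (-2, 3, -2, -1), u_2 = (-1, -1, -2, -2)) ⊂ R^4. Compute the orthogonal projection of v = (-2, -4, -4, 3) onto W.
proj_W(v) = (-19/155, -369/155, -178/155, -8/5)

Set up U = [u_1 | ... | u_2] ∈ R^(4×2). The projector onto W = col(U) is P = U (U^T U)^(-1) U^T.
Compute U^T U =
  [18, 5]
  [5, 10],
and U^T v = (-3, 8).
Solve U^T U · c = U^T v for the coefficients: c = (-14/31, 159/155). The projection is proj_W(v) = U c.
Check: (v - proj_W(v)) · u_1 = 0  (should be 0).
Check: (v - proj_W(v)) · u_2 = 0  (should be 0).
Result: proj_W(v) = (-19/155, -369/155, -178/155, -8/5).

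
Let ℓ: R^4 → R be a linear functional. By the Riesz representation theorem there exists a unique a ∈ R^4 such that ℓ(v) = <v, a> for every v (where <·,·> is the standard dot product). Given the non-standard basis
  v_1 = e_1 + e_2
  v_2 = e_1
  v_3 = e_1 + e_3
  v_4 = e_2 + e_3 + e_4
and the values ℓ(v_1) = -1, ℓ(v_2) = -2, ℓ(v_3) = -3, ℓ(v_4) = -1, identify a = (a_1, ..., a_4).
a = (-2, 1, -1, -1)

Write a = (a_1, ..., a_4) in the standard basis. For each basis vector v_i, ℓ(v_i) = <v_i, a> is a linear equation in the a_j's. Collect the n equations into a matrix system V a = ℓ, where row i of V is v_i (expressed in the standard basis). Since V is invertible (lower-triangular with 1s on the diagonal, up to permutation), solve by back-substitution:
  V =
[[1, 1, 0, 0],
 [1, 0, 0, 0],
 [1, 0, 1, 0],
 [0, 1, 1, 1]]
  V a = (-1, -2, -3, -1)
Solving gives a = (-2, 1, -1, -1).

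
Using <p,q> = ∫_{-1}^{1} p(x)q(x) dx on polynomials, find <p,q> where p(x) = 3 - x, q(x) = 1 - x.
<p,q> = 20/3

Expand the product: p(x)·q(x) = x^2 - 4*x + 3.
∫_{-1}^{1} of each monomial x^k gives [2/(k+1) if k even, 0 if k odd]. Integrating term-by-term (or equivalently evaluating the antiderivative F(x) = x^3/3 - 2*x^2 + 3*x at the endpoints):
  F(1) − F(−1) = 4/3 − (-16/3) = 20/3.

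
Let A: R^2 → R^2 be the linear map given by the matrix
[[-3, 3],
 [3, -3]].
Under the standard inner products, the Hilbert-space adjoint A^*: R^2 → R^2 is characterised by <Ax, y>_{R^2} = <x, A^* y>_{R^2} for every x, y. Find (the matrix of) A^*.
A^* = A^T =
[[-3, 3],
 [3, -3]]

For real matrices with standard dot products, the defining identity <Ax, y> = <x, A^* y> gives (Ax)^T y = x^T (A^*) y, i.e. x^T A^T y = x^T (A^*) y. Since this holds for all x, y, we must have A^* = A^T. Therefore
A^* =
[[-3, 3],
 [3, -3]].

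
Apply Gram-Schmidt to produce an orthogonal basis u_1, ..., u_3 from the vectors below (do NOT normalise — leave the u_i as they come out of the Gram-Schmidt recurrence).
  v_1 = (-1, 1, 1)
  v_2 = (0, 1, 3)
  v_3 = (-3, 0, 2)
Orthogonal basis:
  u_1 = (-1, 1, 1)
  u_2 = (4/3, -1/3, 5/3)
  u_3 = (-8/7, -12/7, 4/7)

Apply the Gram-Schmidt recurrence
  u_1 = v_1
  u_i = v_i − Σ_{j<i} ((v_i · u_j) / (u_j · u_j)) · u_j.

Step by step this gives:
  u_1 = (-1, 1, 1)
  u_2 = (4/3, -1/3, 5/3)
  u_3 = (-8/7, -12/7, 4/7)

Orthogonality check:
  u_2 · u_1 = 0 (should be 0)
  u_3 · u_1 = 0 (should be 0)
  u_3 · u_2 = 0 (should be 0)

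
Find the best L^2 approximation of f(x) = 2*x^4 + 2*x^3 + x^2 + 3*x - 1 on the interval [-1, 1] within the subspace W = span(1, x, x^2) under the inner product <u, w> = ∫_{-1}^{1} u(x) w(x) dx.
g(x) = 19*x^2/7 + 21*x/5 - 41/35

The best approximation g ∈ W is the orthogonal projection of f onto W. Writing g = a_0 + a_1 x + a_2 x^2, the coefficients solve the normal equations G · a = b where
  G_{ij} = <φ_i, φ_j> and b_i = <f, φ_i>, with φ_0 = 1, φ_1 = x, φ_2 = x^2.
G =
  [2, 0, 2/3]
  [0, 2/3, 0]
  [2/3, 0, 2/5],
b = (-8/15, 14/5, 32/105).
Solving gives a_0 = -41/35, a_1 = 21/5, a_2 = 19/7, so
  g(x) = 19*x^2/7 + 21*x/5 - 41/35.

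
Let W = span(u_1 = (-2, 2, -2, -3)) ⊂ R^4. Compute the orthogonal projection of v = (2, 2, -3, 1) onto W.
proj_W(v) = (-2/7, 2/7, -2/7, -3/7)

Set up U = [u_1 | ... | u_1] ∈ R^(4×1). The projector onto W = col(U) is P = U (U^T U)^(-1) U^T.
Compute U^T U =
  [21],
and U^T v = (3).
Solve U^T U · c = U^T v for the coefficients: c = (1/7). The projection is proj_W(v) = U c.
Check: (v - proj_W(v)) · u_1 = 0  (should be 0).
Result: proj_W(v) = (-2/7, 2/7, -2/7, -3/7).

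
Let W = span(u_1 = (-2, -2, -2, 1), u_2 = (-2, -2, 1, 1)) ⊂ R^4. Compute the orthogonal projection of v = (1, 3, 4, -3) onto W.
proj_W(v) = (22/9, 22/9, 4, -11/9)

Set up U = [u_1 | ... | u_2] ∈ R^(4×2). The projector onto W = col(U) is P = U (U^T U)^(-1) U^T.
Compute U^T U =
  [13, 7]
  [7, 10],
and U^T v = (-19, -7).
Solve U^T U · c = U^T v for the coefficients: c = (-47/27, 14/27). The projection is proj_W(v) = U c.
Check: (v - proj_W(v)) · u_1 = 0  (should be 0).
Check: (v - proj_W(v)) · u_2 = 0  (should be 0).
Result: proj_W(v) = (22/9, 22/9, 4, -11/9).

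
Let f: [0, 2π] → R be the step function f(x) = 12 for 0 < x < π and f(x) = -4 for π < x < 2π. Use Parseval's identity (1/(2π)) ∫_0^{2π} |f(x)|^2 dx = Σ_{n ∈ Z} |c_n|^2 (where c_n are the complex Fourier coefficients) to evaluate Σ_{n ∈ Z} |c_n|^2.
Σ |c_n|^2 = 80

Parseval equates the L^2 energy of f (normalised by 1/(2π)) with the ℓ^2 sum of its Fourier coefficients: (1/(2π)) ∫_0^{2π} |f|^2 = Σ |c_n|^2.
Compute the left side: (1/(2π)) [∫_0^π 12^2 dx + ∫_π^{2π} (-4)^2 dx] = (1/(2π)) · (144π + 16π) = (144 + 16)/2 = 80.
So Σ_{n ∈ Z} |c_n|^2 = 80.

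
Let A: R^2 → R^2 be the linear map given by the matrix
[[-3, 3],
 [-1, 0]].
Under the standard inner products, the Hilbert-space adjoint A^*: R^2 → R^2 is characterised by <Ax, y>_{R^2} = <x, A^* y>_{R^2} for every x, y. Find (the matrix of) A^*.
A^* = A^T =
[[-3, -1],
 [3, 0]]

For real matrices with standard dot products, the defining identity <Ax, y> = <x, A^* y> gives (Ax)^T y = x^T (A^*) y, i.e. x^T A^T y = x^T (A^*) y. Since this holds for all x, y, we must have A^* = A^T. Therefore
A^* =
[[-3, -1],
 [3, 0]].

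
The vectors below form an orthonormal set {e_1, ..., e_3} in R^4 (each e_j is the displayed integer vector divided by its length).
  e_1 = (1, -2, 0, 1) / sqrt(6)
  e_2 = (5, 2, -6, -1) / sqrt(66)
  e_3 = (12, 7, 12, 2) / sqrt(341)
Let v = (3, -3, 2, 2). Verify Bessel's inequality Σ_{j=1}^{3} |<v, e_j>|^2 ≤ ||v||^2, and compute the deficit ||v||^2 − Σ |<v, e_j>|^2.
Σ |<v, e_j>|^2 = 805/31; ||v||^2 = 26; deficit = 1/31

Write each e_j = u_j / sqrt(<u_j, u_j>) where u_j is the displayed integer vector. Then <v, e_j> = <v, u_j> / sqrt(<u_j, u_j>), so |<v, e_j>|^2 = <v, u_j>^2 / <u_j, u_j>.
Coefficients: <v, e_1> = 11/sqrt(6), <v, e_2> = -5/sqrt(66), <v, e_3> = 43/sqrt(341).
Square and sum: Σ |<v, e_j>|^2 = 805/31.
Compute ||v||^2 = v·v = 26.
Deficit = 26 − 805/31 = 1/31 ≥ 0, confirming Bessel's inequality. (The deficit equals ||v − Σ <v,e_j> e_j||^2, the squared distance from v to span{e_j}.)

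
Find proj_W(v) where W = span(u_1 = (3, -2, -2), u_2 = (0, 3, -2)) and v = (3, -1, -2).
proj_W(v) = (591/217, -253/217, -488/217)

Set up U = [u_1 | ... | u_2] ∈ R^(3×2). The projector onto W = col(U) is P = U (U^T U)^(-1) U^T.
Compute U^T U =
  [17, -2]
  [-2, 13],
and U^T v = (15, 1).
Solve U^T U · c = U^T v for the coefficients: c = (197/217, 47/217). The projection is proj_W(v) = U c.
Check: (v - proj_W(v)) · u_1 = 0  (should be 0).
Check: (v - proj_W(v)) · u_2 = 0  (should be 0).
Result: proj_W(v) = (591/217, -253/217, -488/217).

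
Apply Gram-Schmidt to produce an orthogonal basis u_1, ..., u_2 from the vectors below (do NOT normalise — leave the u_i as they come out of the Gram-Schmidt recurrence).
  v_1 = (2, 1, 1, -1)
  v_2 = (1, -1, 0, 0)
Orthogonal basis:
  u_1 = (2, 1, 1, -1)
  u_2 = (5/7, -8/7, -1/7, 1/7)

Apply the Gram-Schmidt recurrence
  u_1 = v_1
  u_i = v_i − Σ_{j<i} ((v_i · u_j) / (u_j · u_j)) · u_j.

Step by step this gives:
  u_1 = (2, 1, 1, -1)
  u_2 = (5/7, -8/7, -1/7, 1/7)

Orthogonality check:
  u_2 · u_1 = 0 (should be 0)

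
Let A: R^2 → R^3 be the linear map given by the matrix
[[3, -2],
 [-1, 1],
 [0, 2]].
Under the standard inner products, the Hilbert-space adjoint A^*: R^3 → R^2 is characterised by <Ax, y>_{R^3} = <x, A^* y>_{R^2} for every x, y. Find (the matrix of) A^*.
A^* = A^T =
[[3, -1, 0],
 [-2, 1, 2]]

For real matrices with standard dot products, the defining identity <Ax, y> = <x, A^* y> gives (Ax)^T y = x^T (A^*) y, i.e. x^T A^T y = x^T (A^*) y. Since this holds for all x, y, we must have A^* = A^T. Therefore
A^* =
[[3, -1, 0],
 [-2, 1, 2]].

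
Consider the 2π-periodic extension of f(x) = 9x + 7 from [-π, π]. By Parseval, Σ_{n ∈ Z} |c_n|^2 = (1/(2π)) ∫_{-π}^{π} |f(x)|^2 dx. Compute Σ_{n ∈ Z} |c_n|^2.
Σ |c_n|^2 = 27π^2 + 49

Expand and integrate term by term over [-π, π]:
  ∫ (9x)^2 dx = 81·(2π^3/3); ∫ 2·9·(7)·x dx = 0 (odd integrand); ∫ 7^2 dx = 49·2π.
So (1/(2π)) ∫_{-π}^{π} (9x + 7)^2 dx = 81π^2/3 + 49 = 27π^2 + 49.
Parseval ⇒ Σ |c_n|^2 = 27π^2 + 49.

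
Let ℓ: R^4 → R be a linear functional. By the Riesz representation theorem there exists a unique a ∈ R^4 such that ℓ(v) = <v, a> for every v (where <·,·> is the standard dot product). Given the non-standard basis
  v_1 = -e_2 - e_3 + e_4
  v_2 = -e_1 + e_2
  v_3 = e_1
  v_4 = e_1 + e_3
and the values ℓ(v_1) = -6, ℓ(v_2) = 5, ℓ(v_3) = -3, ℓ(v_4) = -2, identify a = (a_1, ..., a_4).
a = (-3, 2, 1, -3)

Write a = (a_1, ..., a_4) in the standard basis. For each basis vector v_i, ℓ(v_i) = <v_i, a> is a linear equation in the a_j's. Collect the n equations into a matrix system V a = ℓ, where row i of V is v_i (expressed in the standard basis). Since V is invertible (lower-triangular with 1s on the diagonal, up to permutation), solve by back-substitution:
  V =
[[0, -1, -1, 1],
 [-1, 1, 0, 0],
 [1, 0, 0, 0],
 [1, 0, 1, 0]]
  V a = (-6, 5, -3, -2)
Solving gives a = (-3, 2, 1, -3).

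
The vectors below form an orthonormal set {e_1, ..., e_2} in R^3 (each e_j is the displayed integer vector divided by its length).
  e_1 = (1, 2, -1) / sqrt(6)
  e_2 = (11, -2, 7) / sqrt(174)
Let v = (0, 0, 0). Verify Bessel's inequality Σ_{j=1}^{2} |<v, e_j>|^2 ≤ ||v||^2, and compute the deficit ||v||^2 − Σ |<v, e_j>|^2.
Σ |<v, e_j>|^2 = 0; ||v||^2 = 0; deficit = 0

Write each e_j = u_j / sqrt(<u_j, u_j>) where u_j is the displayed integer vector. Then <v, e_j> = <v, u_j> / sqrt(<u_j, u_j>), so |<v, e_j>|^2 = <v, u_j>^2 / <u_j, u_j>.
Coefficients: <v, e_1> = 0/sqrt(6), <v, e_2> = 0/sqrt(174).
Square and sum: Σ |<v, e_j>|^2 = 0.
Compute ||v||^2 = v·v = 0.
Deficit = 0 − 0 = 0 ≥ 0, confirming Bessel's inequality. (The deficit equals ||v − Σ <v,e_j> e_j||^2, the squared distance from v to span{e_j}.)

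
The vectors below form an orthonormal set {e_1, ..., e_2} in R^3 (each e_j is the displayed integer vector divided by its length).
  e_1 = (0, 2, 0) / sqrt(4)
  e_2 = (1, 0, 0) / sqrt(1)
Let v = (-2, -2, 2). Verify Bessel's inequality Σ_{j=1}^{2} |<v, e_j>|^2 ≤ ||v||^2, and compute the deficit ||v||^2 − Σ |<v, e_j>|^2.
Σ |<v, e_j>|^2 = 8; ||v||^2 = 12; deficit = 4

Write each e_j = u_j / sqrt(<u_j, u_j>) where u_j is the displayed integer vector. Then <v, e_j> = <v, u_j> / sqrt(<u_j, u_j>), so |<v, e_j>|^2 = <v, u_j>^2 / <u_j, u_j>.
Coefficients: <v, e_1> = -4/sqrt(4), <v, e_2> = -2/sqrt(1).
Square and sum: Σ |<v, e_j>|^2 = 8.
Compute ||v||^2 = v·v = 12.
Deficit = 12 − 8 = 4 ≥ 0, confirming Bessel's inequality. (The deficit equals ||v − Σ <v,e_j> e_j||^2, the squared distance from v to span{e_j}.)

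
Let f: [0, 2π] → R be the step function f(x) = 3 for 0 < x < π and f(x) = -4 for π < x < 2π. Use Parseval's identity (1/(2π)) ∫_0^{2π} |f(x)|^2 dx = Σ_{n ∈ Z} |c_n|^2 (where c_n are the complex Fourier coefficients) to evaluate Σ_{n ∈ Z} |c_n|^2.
Σ |c_n|^2 = 25/2

Parseval equates the L^2 energy of f (normalised by 1/(2π)) with the ℓ^2 sum of its Fourier coefficients: (1/(2π)) ∫_0^{2π} |f|^2 = Σ |c_n|^2.
Compute the left side: (1/(2π)) [∫_0^π 3^2 dx + ∫_π^{2π} (-4)^2 dx] = (1/(2π)) · (9π + 16π) = (9 + 16)/2 = 25/2.
So Σ_{n ∈ Z} |c_n|^2 = 25/2.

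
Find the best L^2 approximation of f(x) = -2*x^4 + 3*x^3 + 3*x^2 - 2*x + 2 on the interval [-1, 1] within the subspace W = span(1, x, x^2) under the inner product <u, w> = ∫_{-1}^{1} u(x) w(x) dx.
g(x) = 9*x^2/7 - x/5 + 76/35

The best approximation g ∈ W is the orthogonal projection of f onto W. Writing g = a_0 + a_1 x + a_2 x^2, the coefficients solve the normal equations G · a = b where
  G_{ij} = <φ_i, φ_j> and b_i = <f, φ_i>, with φ_0 = 1, φ_1 = x, φ_2 = x^2.
G =
  [2, 0, 2/3]
  [0, 2/3, 0]
  [2/3, 0, 2/5],
b = (26/5, -2/15, 206/105).
Solving gives a_0 = 76/35, a_1 = -1/5, a_2 = 9/7, so
  g(x) = 9*x^2/7 - x/5 + 76/35.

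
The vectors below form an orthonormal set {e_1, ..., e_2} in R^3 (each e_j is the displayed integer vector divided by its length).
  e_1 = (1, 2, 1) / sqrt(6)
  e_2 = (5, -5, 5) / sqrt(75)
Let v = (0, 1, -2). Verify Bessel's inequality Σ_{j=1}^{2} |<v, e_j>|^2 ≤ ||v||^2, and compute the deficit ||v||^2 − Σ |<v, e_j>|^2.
Σ |<v, e_j>|^2 = 3; ||v||^2 = 5; deficit = 2

Write each e_j = u_j / sqrt(<u_j, u_j>) where u_j is the displayed integer vector. Then <v, e_j> = <v, u_j> / sqrt(<u_j, u_j>), so |<v, e_j>|^2 = <v, u_j>^2 / <u_j, u_j>.
Coefficients: <v, e_1> = 0/sqrt(6), <v, e_2> = -15/sqrt(75).
Square and sum: Σ |<v, e_j>|^2 = 3.
Compute ||v||^2 = v·v = 5.
Deficit = 5 − 3 = 2 ≥ 0, confirming Bessel's inequality. (The deficit equals ||v − Σ <v,e_j> e_j||^2, the squared distance from v to span{e_j}.)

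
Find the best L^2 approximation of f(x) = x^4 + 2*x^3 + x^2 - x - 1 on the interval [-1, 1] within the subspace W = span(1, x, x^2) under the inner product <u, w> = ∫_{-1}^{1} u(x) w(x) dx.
g(x) = 13*x^2/7 + x/5 - 38/35

The best approximation g ∈ W is the orthogonal projection of f onto W. Writing g = a_0 + a_1 x + a_2 x^2, the coefficients solve the normal equations G · a = b where
  G_{ij} = <φ_i, φ_j> and b_i = <f, φ_i>, with φ_0 = 1, φ_1 = x, φ_2 = x^2.
G =
  [2, 0, 2/3]
  [0, 2/3, 0]
  [2/3, 0, 2/5],
b = (-14/15, 2/15, 2/105).
Solving gives a_0 = -38/35, a_1 = 1/5, a_2 = 13/7, so
  g(x) = 13*x^2/7 + x/5 - 38/35.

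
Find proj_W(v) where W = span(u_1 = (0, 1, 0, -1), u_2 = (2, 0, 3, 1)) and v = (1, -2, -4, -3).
proj_W(v) = (-50/27, 1/27, -25/9, -26/27)

Set up U = [u_1 | ... | u_2] ∈ R^(4×2). The projector onto W = col(U) is P = U (U^T U)^(-1) U^T.
Compute U^T U =
  [2, -1]
  [-1, 14],
and U^T v = (1, -13).
Solve U^T U · c = U^T v for the coefficients: c = (1/27, -25/27). The projection is proj_W(v) = U c.
Check: (v - proj_W(v)) · u_1 = 0  (should be 0).
Check: (v - proj_W(v)) · u_2 = 0  (should be 0).
Result: proj_W(v) = (-50/27, 1/27, -25/9, -26/27).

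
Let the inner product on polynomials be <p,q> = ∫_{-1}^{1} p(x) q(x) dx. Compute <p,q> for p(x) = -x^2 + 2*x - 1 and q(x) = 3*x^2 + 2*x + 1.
<p,q> = -16/5

Expand the product: p(x)·q(x) = -3*x^4 + 4*x^3 - 1.
∫_{-1}^{1} of each monomial x^k gives [2/(k+1) if k even, 0 if k odd]. Integrating term-by-term (or equivalently evaluating the antiderivative F(x) = -3*x^5/5 + x^4 - x at the endpoints):
  F(1) − F(−1) = -3/5 − (13/5) = -16/5.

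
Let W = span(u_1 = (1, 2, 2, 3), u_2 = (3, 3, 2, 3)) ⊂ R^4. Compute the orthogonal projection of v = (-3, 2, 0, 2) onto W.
proj_W(v) = (-149/74, 1/37, 51/37, 153/74)

Set up U = [u_1 | ... | u_2] ∈ R^(4×2). The projector onto W = col(U) is P = U (U^T U)^(-1) U^T.
Compute U^T U =
  [18, 22]
  [22, 31],
and U^T v = (7, 3).
Solve U^T U · c = U^T v for the coefficients: c = (151/74, -50/37). The projection is proj_W(v) = U c.
Check: (v - proj_W(v)) · u_1 = 0  (should be 0).
Check: (v - proj_W(v)) · u_2 = 0  (should be 0).
Result: proj_W(v) = (-149/74, 1/37, 51/37, 153/74).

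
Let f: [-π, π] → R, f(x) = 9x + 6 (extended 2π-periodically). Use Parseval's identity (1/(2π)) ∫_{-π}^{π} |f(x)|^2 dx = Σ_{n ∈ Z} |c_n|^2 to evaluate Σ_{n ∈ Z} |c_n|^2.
Σ |c_n|^2 = 27π^2 + 36

Expand and integrate term by term over [-π, π]:
  ∫ (9x)^2 dx = 81·(2π^3/3); ∫ 2·9·(6)·x dx = 0 (odd integrand); ∫ 6^2 dx = 36·2π.
So (1/(2π)) ∫_{-π}^{π} (9x + 6)^2 dx = 81π^2/3 + 36 = 27π^2 + 36.
Parseval ⇒ Σ |c_n|^2 = 27π^2 + 36.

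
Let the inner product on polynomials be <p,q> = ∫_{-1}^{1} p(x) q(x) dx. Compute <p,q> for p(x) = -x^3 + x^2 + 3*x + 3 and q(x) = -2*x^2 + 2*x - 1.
<p,q> = -124/15

Expand the product: p(x)·q(x) = 2*x^5 - 4*x^4 - 3*x^3 - x^2 + 3*x - 3.
∫_{-1}^{1} of each monomial x^k gives [2/(k+1) if k even, 0 if k odd]. Integrating term-by-term (or equivalently evaluating the antiderivative F(x) = x^6/3 - 4*x^5/5 - 3*x^4/4 - x^3/3 + 3*x^2/2 - 3*x at the endpoints):
  F(1) − F(−1) = -61/20 − (313/60) = -124/15.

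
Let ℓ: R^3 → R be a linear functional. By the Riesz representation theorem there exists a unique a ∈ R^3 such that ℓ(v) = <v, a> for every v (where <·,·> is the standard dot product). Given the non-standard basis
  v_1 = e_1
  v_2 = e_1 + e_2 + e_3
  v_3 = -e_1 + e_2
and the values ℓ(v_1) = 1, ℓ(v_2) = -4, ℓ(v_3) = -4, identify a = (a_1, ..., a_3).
a = (1, -3, -2)

Write a = (a_1, ..., a_3) in the standard basis. For each basis vector v_i, ℓ(v_i) = <v_i, a> is a linear equation in the a_j's. Collect the n equations into a matrix system V a = ℓ, where row i of V is v_i (expressed in the standard basis). Since V is invertible (lower-triangular with 1s on the diagonal, up to permutation), solve by back-substitution:
  V =
[[1, 0, 0],
 [1, 1, 1],
 [-1, 1, 0]]
  V a = (1, -4, -4)
Solving gives a = (1, -3, -2).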